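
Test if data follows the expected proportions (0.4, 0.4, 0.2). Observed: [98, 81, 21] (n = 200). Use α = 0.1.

Expected: [80.0, 80.0, 40.0]. χ² = 13.088. df = 2, critical = 4.605. Reject H₀.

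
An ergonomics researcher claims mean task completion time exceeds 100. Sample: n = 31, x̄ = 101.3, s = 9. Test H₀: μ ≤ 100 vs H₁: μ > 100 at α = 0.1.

t = (101.3 - 100)/(9/√31) = 0.804, df = 30. Critical t = 1.31. Fail to reject H₀.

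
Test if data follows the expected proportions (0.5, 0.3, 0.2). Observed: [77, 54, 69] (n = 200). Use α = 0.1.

Expected: [100.0, 60.0, 40.0]. χ² = 26.915. df = 2, critical = 4.605. Reject H₀.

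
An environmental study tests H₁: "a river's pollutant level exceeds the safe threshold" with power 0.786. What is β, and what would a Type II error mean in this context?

β = 1 - power = 1 - 0.786 = 0.214. A Type II error is failing to reject H₀ when H₀ is false (false negative) — here, failing to conclude that a river's pollutant level exceeds the safe threshold when in fact it is true. Consequence: allowing unsafe pollution to continue.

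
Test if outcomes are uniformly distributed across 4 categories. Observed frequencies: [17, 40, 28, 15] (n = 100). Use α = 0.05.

Expected = 25 each. χ² = Σ(O-E)²/E = 15.92. df = 3, critical value = 7.815. Reject H₀.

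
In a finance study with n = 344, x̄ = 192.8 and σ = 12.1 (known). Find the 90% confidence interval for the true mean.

CI = x̄ ± z*(σ/√n) = 192.8 ± 1.645(12.1/√344) = 192.8 ± 1.07 = (191.73, 193.87)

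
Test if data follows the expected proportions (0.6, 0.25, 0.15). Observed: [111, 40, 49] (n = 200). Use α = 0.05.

Expected: [120.0, 50.0, 30.0]. χ² = 14.708. df = 2, critical = 5.991. Reject H₀.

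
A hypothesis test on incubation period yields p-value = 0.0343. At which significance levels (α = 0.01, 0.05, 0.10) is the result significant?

p = 0.0343. Significant at: α = 0.05, 0.1.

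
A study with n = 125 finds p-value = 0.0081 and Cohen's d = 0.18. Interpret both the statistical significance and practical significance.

Statistically significant (p = 0.0081 < 0.05). Cohen's d = 0.18 indicates a very small effect size. Both statistical and practical significance should be considered.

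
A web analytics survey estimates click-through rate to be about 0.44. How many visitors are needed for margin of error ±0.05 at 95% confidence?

n = z²p(1-p)/E² = 1.96²×0.44×0.56/0.05² = 378.6 → n = 379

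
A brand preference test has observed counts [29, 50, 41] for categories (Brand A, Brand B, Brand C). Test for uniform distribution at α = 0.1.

Expected = 40 each. χ² = Σ(O-E)²/E = 5.55. df = 2, critical value = 4.605. Reject H₀.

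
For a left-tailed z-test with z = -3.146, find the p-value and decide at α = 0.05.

p = P(Z < -3.146) = Φ(-3.146) ≈ 0.0008. Since p < 0.05, reject H₀ (significant) at α = 0.05.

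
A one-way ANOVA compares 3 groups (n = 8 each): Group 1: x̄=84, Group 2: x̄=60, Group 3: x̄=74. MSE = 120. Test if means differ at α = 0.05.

Grand mean = 72.67. SS_between = 2325.33, MS_between = 1162.67. F = 9.689, F_crit ≈ 3.467. Reject H₀.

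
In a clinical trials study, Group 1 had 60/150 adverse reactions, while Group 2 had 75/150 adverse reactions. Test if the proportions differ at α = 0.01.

p̂₁ = 0.4, p̂₂ = 0.5, pooled p̂ = 0.45. z = -1.741. Critical: ±2.576. Fail to reject H₀.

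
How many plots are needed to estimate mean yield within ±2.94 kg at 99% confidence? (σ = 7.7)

n = (z*σ/E)² = (2.576×7.7/2.94)² = 45.5 → n = 46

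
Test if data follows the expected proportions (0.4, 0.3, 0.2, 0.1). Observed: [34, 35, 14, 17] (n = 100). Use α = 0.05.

Expected: [40.0, 30.0, 20.0, 10.0]. χ² = 8.433. df = 3, critical = 7.815. Reject H₀.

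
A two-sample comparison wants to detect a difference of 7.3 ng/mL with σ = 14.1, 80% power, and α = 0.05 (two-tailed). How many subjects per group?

n per group = 2(z_α/2 + z_β)²σ²/d² = 2×(1.96 + 0.84)²×14.1²/7.3² = 58.5 → n = 59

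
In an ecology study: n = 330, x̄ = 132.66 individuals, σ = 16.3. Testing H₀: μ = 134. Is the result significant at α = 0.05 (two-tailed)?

z = (132.66 - 134)/(16.3/√330) = -1.493. Since |z| ≤ 1.96, not significant at α = 0.05.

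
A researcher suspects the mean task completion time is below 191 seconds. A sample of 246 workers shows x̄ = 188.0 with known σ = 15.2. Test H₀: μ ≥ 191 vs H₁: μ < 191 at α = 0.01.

z = -3.096. Critical value: -2.33. Reject H₀.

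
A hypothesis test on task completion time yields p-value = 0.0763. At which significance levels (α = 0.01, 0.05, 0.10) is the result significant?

p = 0.0763. Significant at: α = 0.1.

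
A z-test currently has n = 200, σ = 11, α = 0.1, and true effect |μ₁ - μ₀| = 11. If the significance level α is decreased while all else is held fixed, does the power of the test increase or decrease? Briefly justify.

Power decreases: a smaller α raises the critical value, so less of the H₁ sampling distribution falls in the rejection region.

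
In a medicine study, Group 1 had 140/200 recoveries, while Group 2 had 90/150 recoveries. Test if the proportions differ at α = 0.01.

p̂₁ = 0.7, p̂₂ = 0.6, pooled p̂ = 0.657. z = 1.95. Critical: ±2.576. Fail to reject H₀.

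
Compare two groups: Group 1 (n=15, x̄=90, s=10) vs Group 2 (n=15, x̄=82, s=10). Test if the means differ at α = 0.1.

Pooled sp = 10.0. t = 2.191, df = 28. Critical t = ±1.701. Reject H₀.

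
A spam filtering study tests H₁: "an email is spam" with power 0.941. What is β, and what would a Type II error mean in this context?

β = 1 - power = 1 - 0.941 = 0.059. A Type II error is failing to reject H₀ when H₀ is false (false negative) — here, failing to conclude that an email is spam when in fact it is true. Consequence: a spam email lands in the inbox.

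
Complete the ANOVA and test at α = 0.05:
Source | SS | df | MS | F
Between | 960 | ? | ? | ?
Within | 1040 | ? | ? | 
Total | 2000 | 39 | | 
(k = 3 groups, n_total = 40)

df_between = 2, df_within = 37. MS_between = 480.0, MS_within = 28.11. F = 17.077, F_crit ≈ 3.252. Reject H₀.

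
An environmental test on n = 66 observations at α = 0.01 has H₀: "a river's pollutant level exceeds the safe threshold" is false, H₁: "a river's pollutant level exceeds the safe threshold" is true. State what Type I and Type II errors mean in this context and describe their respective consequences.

Type I (false positive): concluding that a river's pollutant level exceeds the safe threshold when it is not — shutting down a compliant factory unnecessarily. Type II (false negative): failing to conclude that a river's pollutant level exceeds the safe threshold when it is — allowing unsafe pollution to continue. Which is costlier depends on domain priorities and is a judgement call rather than a statistical fact.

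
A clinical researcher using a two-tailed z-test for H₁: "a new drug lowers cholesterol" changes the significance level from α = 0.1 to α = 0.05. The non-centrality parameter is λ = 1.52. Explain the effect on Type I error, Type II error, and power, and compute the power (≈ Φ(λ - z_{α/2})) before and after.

Decreasing α from 0.1 to 0.05:
• Type I error rate decreases (α is the Type I rate by definition).
• Critical value moves from z_{α/2} = 1.645 to 1.96, so power = Φ(λ - z_{α/2}) goes from Φ(1.52 - 1.645) = 0.45 to Φ(1.52 - 1.96) = 0.33.
• Type II error rate β = 1 - power therefore increases (0.55 → 0.67).
Appropriate when false positives are costly — here, approving an ineffective drug — patients take a useless medication and may skip effective alternatives.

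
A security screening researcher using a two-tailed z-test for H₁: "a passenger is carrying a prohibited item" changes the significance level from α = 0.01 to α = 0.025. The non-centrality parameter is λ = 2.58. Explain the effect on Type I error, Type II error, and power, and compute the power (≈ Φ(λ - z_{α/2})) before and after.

Increasing α from 0.01 to 0.025:
• Type I error rate increases (α is the Type I rate by definition).
• Critical value moves from z_{α/2} = 2.576 to 2.241, so power = Φ(λ - z_{α/2}) goes from Φ(2.58 - 2.576) = 0.502 to Φ(2.58 - 2.241) = 0.633.
• Type II error rate β = 1 - power therefore decreases (0.498 → 0.367).
Appropriate when false negatives are costly — here, letting a prohibited item through — security breach.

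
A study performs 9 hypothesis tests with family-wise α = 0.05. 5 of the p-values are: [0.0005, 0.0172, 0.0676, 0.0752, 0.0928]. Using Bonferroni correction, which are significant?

Bonferroni α = 0.05/9 = 0.00556. Significant p-values: [0.0005]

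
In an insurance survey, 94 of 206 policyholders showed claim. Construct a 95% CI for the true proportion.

p̂ = 0.456. CI = p̂ ± z*√(p̂(1-p̂)/n) = (0.388, 0.524)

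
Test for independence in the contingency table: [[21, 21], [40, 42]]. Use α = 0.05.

χ² = 0.017. df = 1, critical = 3.841. Fail to reject H₀. No evidence of dependence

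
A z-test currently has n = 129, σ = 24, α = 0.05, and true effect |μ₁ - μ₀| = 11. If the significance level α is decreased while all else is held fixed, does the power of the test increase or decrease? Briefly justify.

Power decreases: a smaller α raises the critical value, so less of the H₁ sampling distribution falls in the rejection region.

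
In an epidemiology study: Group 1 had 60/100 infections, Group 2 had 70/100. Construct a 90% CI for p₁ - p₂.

p̂₁ = 0.6, p̂₂ = 0.7. Difference = -0.1. CI = (-0.21, 0.01)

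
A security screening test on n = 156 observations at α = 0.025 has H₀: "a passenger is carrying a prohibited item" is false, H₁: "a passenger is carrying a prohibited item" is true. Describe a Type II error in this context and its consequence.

Type II error: failing to reject H₀ when it is false — concluding that a passenger is carrying a prohibited item is not supported when in fact it is. Consequence: letting a prohibited item through — security breach.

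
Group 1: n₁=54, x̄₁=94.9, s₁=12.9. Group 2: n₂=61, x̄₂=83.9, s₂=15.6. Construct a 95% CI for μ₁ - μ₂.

Difference = 11.0. SE = √(12.9²/54 + 15.6²/61) = 2.659. CI = (5.79, 16.21)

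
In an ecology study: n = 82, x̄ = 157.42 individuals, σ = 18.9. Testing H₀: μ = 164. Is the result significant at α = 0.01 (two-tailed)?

z = (157.42 - 164)/(18.9/√82) = -3.153. Since |z| > 2.576, significant at α = 0.01.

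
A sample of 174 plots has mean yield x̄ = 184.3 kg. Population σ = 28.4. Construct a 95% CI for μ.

CI = x̄ ± z*(σ/√n) = 184.3 ± 1.96(28.4/√174) = 184.3 ± 4.22 = (180.08, 188.52)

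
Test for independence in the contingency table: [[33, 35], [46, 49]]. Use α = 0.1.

χ² = 0.0. df = 1, critical = 2.706. Fail to reject H₀. No evidence of dependence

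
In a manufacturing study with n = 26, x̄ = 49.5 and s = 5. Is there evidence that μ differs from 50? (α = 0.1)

t = (x̄ - μ₀)/(s/√n) = (49.5 - 50)/(5/√26) = -0.51. df = 25, critical t = ±1.708. Fail to reject H₀.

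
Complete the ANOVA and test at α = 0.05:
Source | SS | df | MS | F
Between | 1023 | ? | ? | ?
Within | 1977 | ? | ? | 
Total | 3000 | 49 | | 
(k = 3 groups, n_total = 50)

df_between = 2, df_within = 47. MS_between = 511.5, MS_within = 42.06. F = 12.16, F_crit ≈ 3.195. Reject H₀.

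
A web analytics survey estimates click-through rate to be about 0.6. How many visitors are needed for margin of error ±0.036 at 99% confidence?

n = z²p(1-p)/E² = 2.576²×0.6×0.4/0.036² = 1228.8 → n = 1229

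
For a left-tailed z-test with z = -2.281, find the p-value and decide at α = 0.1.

p = P(Z < -2.281) = Φ(-2.281) ≈ 0.0113. Since p < 0.1, reject H₀ (significant) at α = 0.1.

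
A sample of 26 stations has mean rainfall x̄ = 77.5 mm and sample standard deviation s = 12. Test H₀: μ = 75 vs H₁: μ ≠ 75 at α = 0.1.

t = (x̄ - μ₀)/(s/√n) = (77.5 - 75)/(12/√26) = 1.062. df = 25, critical t = ±1.708. Fail to reject H₀.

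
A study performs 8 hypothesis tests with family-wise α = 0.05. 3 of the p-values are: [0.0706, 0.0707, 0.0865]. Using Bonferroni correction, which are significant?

Bonferroni α = 0.05/8 = 0.00625. None of the given p-values are significant.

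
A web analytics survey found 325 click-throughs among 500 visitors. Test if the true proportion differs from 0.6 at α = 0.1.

p̂ = 0.65, p₀ = 0.6. z = (p̂ - p₀)/√(p₀(1-p₀)/n) = 2.282. Critical: ±1.645. Reject H₀.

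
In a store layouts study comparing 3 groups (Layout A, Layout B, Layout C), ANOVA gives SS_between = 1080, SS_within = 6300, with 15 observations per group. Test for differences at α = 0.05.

df_between = 2, df_within = 42. F = MS_between/MS_within = 540.0/150.0 = 3.6. F_crit ≈ 3.22. Reject H₀. At least one mean differs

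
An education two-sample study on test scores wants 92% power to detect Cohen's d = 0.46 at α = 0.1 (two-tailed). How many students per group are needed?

z_{α/2} = 1.645, z_β = Φ⁻¹(0.92) = 1.405. For small effect (d = 0.46): n per group = 2(z_{α/2} + z_β)²/d² = 2(1.645 + 1.405)²/0.46² = 87.9 → 88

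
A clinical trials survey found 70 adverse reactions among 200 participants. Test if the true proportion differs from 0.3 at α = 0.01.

p̂ = 0.35, p₀ = 0.3. z = (p̂ - p₀)/√(p₀(1-p₀)/n) = 1.543. Critical: ±2.576. Fail to reject H₀.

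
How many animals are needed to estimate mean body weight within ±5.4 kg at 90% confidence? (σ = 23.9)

n = (z*σ/E)² = (1.645×23.9/5.4)² = 53.01 → n = 54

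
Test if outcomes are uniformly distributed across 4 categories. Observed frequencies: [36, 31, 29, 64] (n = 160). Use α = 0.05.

Expected = 40 each. χ² = Σ(O-E)²/E = 19.85. df = 3, critical value = 7.815. Reject H₀.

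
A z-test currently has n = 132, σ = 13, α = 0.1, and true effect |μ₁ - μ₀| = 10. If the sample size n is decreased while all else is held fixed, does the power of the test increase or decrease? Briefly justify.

Power decreases: a smaller n inflates the standard error σ/√n, pulling the sampling distribution under H₁ back toward the critical value.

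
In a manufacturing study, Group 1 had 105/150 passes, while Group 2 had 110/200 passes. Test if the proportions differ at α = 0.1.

p̂₁ = 0.7, p̂₂ = 0.55, pooled p̂ = 0.614. z = 2.853. Critical: ±1.645. Reject H₀.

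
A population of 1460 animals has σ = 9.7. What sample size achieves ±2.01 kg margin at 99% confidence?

Without FPC: n₀ = (2.576×9.7/2.01)² = 154.541. With FPC: n = n₀N/(n₀+N-1) = 139.8 → n = 140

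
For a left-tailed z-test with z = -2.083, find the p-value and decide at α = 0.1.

p = P(Z < -2.083) = Φ(-2.083) ≈ 0.0186. Since p < 0.1, reject H₀ (significant) at α = 0.1.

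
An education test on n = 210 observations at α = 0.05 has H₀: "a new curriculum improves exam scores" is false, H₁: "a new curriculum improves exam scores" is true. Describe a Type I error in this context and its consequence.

Type I error: rejecting H₀ when it is true — concluding that a new curriculum improves exam scores when in fact it is not. Consequence: adopting a curriculum that gives no real benefit — disruption for nothing.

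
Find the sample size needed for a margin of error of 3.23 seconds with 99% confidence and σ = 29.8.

n = (z*σ/E)² = (2.576×29.8/3.23)² = 564.8 → n = 565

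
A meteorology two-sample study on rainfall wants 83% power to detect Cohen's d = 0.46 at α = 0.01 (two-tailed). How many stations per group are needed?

z_{α/2} = 2.576, z_β = Φ⁻¹(0.83) = 0.954. For small effect (d = 0.46): n per group = 2(z_{α/2} + z_β)²/d² = 2(2.576 + 0.954)²/0.46² = 117.8 → 118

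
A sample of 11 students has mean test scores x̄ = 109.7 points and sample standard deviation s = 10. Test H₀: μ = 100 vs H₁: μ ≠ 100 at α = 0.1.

t = (x̄ - μ₀)/(s/√n) = (109.7 - 100)/(10/√11) = 3.217. df = 10, critical t = ±1.812. Reject H₀.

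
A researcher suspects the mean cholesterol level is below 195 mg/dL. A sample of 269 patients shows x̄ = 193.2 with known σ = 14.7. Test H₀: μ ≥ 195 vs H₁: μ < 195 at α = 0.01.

z = -2.008. Critical value: -2.33. Fail to reject H₀.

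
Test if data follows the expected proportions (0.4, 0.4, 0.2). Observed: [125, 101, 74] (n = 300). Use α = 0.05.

Expected: [120.0, 120.0, 60.0]. χ² = 6.483. df = 2, critical = 5.991. Reject H₀.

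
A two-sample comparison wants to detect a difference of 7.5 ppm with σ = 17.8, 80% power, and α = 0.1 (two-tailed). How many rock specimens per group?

n per group = 2(z_α/2 + z_β)²σ²/d² = 2×(1.645 + 0.84)²×17.8²/7.5² = 69.6 → n = 70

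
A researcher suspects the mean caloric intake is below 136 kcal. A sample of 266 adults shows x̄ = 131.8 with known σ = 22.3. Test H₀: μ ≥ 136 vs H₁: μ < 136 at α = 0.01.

z = -3.072. Critical value: -2.33. Reject H₀.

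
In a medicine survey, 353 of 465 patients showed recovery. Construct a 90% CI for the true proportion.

p̂ = 0.759. CI = p̂ ± z*√(p̂(1-p̂)/n) = (0.727, 0.792)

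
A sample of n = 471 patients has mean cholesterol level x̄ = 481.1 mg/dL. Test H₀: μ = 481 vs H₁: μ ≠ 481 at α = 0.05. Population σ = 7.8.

z = (x̄ - μ₀)/(σ/√n) = (481.1 - 481)/(7.8/√471) = 0.278. Critical value: ±1.96. Since |0.278| ≤ 1.96, Fail to reject H₀.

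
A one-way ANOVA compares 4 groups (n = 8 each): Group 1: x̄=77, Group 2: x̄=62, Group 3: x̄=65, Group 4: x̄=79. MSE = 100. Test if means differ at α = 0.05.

Grand mean = 70.75. SS_between = 1734.0, MS_between = 578.0. F = 5.78, F_crit ≈ 2.947. Reject H₀.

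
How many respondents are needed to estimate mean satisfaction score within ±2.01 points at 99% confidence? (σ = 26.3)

n = (z*σ/E)² = (2.576×26.3/2.01)² = 1136.1 → n = 1137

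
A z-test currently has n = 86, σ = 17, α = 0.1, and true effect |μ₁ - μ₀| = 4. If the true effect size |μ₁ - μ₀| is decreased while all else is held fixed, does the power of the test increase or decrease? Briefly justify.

Power decreases: a smaller true effect decreases the non-centrality λ = |μ₁ - μ₀|/(σ/√n).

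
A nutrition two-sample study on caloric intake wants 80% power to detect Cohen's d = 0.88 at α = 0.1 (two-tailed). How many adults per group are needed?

z_{α/2} = 1.645, z_β = Φ⁻¹(0.8) = 0.842. For large effect (d = 0.88): n per group = 2(z_{α/2} + z_β)²/d² = 2(1.645 + 0.842)²/0.88² = 16.0 → 16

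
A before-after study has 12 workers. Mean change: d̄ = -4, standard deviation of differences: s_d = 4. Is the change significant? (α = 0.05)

t = d̄/(s_d/√n) = -4/(4/√12) = -3.464. df = 11, critical t = ±2.201. Reject H₀.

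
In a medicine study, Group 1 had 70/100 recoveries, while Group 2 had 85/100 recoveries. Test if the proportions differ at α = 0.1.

p̂₁ = 0.7, p̂₂ = 0.85, pooled p̂ = 0.775. z = -2.54. Critical: ±1.645. Reject H₀.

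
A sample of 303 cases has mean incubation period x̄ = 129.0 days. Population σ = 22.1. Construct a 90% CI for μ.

CI = x̄ ± z*(σ/√n) = 129.0 ± 1.645(22.1/√303) = 129.0 ± 2.09 = (126.91, 131.09)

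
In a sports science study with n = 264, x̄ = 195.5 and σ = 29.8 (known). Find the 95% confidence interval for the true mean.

CI = x̄ ± z*(σ/√n) = 195.5 ± 1.96(29.8/√264) = 195.5 ± 3.59 = (191.91, 199.09)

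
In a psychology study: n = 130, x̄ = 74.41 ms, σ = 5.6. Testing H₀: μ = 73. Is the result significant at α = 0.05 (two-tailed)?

z = (74.41 - 73)/(5.6/√130) = 2.871. Since |z| > 1.96, significant at α = 0.05.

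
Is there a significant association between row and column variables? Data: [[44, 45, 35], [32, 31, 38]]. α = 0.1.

χ² = 2.27. df = 2, critical = 4.605. Fail to reject H₀. No evidence of dependence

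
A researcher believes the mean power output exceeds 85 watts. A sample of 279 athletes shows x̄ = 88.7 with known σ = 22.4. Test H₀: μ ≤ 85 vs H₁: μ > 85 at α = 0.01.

z = 2.759. Critical value: 2.33. Reject H₀.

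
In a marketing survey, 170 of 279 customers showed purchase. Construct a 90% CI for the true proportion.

p̂ = 0.609. CI = p̂ ± z*√(p̂(1-p̂)/n) = (0.561, 0.657)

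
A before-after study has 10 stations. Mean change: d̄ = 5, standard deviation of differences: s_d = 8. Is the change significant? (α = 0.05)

t = d̄/(s_d/√n) = 5/(8/√10) = 1.976. df = 9, critical t = ±2.262. Fail to reject H₀.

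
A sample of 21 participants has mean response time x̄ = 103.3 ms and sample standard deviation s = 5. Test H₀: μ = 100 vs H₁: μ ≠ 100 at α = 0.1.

t = (x̄ - μ₀)/(s/√n) = (103.3 - 100)/(5/√21) = 3.024. df = 20, critical t = ±1.725. Reject H₀.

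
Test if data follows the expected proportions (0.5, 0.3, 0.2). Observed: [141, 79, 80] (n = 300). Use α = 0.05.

Expected: [150.0, 90.0, 60.0]. χ² = 8.551. df = 2, critical = 5.991. Reject H₀.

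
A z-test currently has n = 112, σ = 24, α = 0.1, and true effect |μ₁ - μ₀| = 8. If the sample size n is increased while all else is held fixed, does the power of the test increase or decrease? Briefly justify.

Power increases: a larger n shrinks the standard error σ/√n, moving the sampling distribution under H₁ further from the critical value.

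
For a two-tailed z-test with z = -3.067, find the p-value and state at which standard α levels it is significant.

p = 2·P(Z > |-3.067|) = 2·(1 - Φ(3.067)) ≈ 0.0022. Significant at α = 0.1; Significant at α = 0.05; Significant at α = 0.01.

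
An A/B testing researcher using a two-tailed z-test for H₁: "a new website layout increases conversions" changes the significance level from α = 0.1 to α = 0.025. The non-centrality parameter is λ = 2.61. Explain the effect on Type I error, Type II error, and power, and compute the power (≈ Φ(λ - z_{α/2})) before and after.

Decreasing α from 0.1 to 0.025:
• Type I error rate decreases (α is the Type I rate by definition).
• Critical value moves from z_{α/2} = 1.645 to 2.241, so power = Φ(λ - z_{α/2}) goes from Φ(2.61 - 1.645) = 0.833 to Φ(2.61 - 2.241) = 0.644.
• Type II error rate β = 1 - power therefore increases (0.167 → 0.356).
Appropriate when false positives are costly — here, rolling out a layout that doesn't actually help — wasted engineering effort.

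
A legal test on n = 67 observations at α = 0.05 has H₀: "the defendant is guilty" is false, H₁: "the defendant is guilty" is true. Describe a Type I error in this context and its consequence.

Type I error: rejecting H₀ when it is true — concluding that the defendant is guilty when in fact it is not. Consequence: convicting an innocent person.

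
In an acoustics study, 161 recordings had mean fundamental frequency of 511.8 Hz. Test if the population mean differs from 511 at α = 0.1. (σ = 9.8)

z = (x̄ - μ₀)/(σ/√n) = (511.8 - 511)/(9.8/√161) = 1.036. Critical value: ±1.645. Since |1.036| ≤ 1.645, Fail to reject H₀.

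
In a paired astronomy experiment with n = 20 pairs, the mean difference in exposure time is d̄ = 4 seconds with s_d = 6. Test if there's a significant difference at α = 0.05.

t = d̄/(s_d/√n) = 4/(6/√20) = 2.981. df = 19, critical t = ±2.093. Reject H₀.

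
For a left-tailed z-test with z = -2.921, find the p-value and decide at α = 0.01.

p = P(Z < -2.921) = Φ(-2.921) ≈ 0.0017. Since p < 0.01, reject H₀ (significant) at α = 0.01.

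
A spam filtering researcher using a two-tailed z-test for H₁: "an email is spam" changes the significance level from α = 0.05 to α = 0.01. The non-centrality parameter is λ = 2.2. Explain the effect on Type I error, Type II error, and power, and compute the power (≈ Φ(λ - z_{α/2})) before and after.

Decreasing α from 0.05 to 0.01:
• Type I error rate decreases (α is the Type I rate by definition).
• Critical value moves from z_{α/2} = 1.96 to 2.576, so power = Φ(λ - z_{α/2}) goes from Φ(2.2 - 1.96) = 0.595 to Φ(2.2 - 2.576) = 0.353.
• Type II error rate β = 1 - power therefore increases (0.405 → 0.647).
Appropriate when false positives are costly — here, a legitimate email is sent to the spam folder and the user misses it.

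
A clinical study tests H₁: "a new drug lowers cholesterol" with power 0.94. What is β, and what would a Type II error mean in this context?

β = 1 - power = 1 - 0.94 = 0.06. A Type II error is failing to reject H₀ when H₀ is false (false negative) — here, failing to conclude that a new drug lowers cholesterol when in fact it is true. Consequence: shelving an effective drug — patients miss out on a treatment that would have helped.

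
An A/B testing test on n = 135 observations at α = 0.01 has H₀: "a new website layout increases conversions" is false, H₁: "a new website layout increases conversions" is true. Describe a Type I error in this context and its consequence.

Type I error: rejecting H₀ when it is true — concluding that a new website layout increases conversions when in fact it is not. Consequence: rolling out a layout that doesn't actually help — wasted engineering effort.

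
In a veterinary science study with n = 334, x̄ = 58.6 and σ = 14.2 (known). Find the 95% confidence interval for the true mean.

CI = x̄ ± z*(σ/√n) = 58.6 ± 1.96(14.2/√334) = 58.6 ± 1.52 = (57.08, 60.12)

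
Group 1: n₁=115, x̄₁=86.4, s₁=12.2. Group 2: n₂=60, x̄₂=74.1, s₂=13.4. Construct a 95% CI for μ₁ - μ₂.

Difference = 12.3. SE = √(12.2²/115 + 13.4²/60) = 2.07. CI = (8.24, 16.36)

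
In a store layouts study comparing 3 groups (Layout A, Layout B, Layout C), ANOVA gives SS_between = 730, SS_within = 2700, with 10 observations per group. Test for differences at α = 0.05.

df_between = 2, df_within = 27. F = MS_between/MS_within = 365.0/100.0 = 3.65. F_crit ≈ 3.354. Reject H₀. At least one mean differs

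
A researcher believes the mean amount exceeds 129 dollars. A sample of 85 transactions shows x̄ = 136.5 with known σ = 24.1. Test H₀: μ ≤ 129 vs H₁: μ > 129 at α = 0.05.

z = 2.869. Critical value: 1.645. Reject H₀.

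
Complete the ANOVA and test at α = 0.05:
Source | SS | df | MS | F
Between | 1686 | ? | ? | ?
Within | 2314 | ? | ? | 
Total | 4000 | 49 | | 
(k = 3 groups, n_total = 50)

df_between = 2, df_within = 47. MS_between = 843.0, MS_within = 49.23. F = 17.122, F_crit ≈ 3.195. Reject H₀.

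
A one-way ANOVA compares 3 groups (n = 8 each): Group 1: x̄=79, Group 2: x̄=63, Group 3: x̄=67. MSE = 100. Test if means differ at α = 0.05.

Grand mean = 69.67. SS_between = 1109.33, MS_between = 554.67. F = 5.547, F_crit ≈ 3.467. Reject H₀.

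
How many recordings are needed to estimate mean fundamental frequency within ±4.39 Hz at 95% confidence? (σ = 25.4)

n = (z*σ/E)² = (1.96×25.4/4.39)² = 128.6 → n = 129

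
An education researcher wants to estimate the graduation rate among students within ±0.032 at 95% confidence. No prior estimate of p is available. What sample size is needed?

Conservative approach: use p = 0.5 (maximizes p(1-p) = 0.25). n = z²(0.25)/E² = 1.96²×0.25/0.032² = 937.9 → n = 938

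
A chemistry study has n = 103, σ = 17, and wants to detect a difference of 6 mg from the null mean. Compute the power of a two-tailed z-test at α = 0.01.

SE = σ/√n = 17/√103 = 1.675. Non-centrality λ = d/SE = 6/1.675 = 3.582. Power ≈ Φ(λ - z_{α/2}) = Φ(3.582 - 2.576) = Φ(1.006) = 0.843.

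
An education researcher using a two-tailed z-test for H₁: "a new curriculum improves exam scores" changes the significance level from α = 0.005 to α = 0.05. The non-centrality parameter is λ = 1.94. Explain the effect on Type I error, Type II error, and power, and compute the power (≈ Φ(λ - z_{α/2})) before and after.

Increasing α from 0.005 to 0.05:
• Type I error rate increases (α is the Type I rate by definition).
• Critical value moves from z_{α/2} = 2.807 to 1.96, so power = Φ(λ - z_{α/2}) goes from Φ(1.94 - 2.807) = 0.193 to Φ(1.94 - 1.96) = 0.492.
• Type II error rate β = 1 - power therefore decreases (0.807 → 0.508).
Appropriate when false negatives are costly — here, keeping the old curriculum when the new one would have helped students.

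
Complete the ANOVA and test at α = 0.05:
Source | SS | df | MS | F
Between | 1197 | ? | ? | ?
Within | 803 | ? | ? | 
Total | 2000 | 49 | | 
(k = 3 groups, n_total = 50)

df_between = 2, df_within = 47. MS_between = 598.5, MS_within = 17.09. F = 35.031, F_crit ≈ 3.195. Reject H₀.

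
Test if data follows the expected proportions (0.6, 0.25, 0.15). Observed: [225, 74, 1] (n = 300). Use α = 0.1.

Expected: [180.0, 75.0, 45.0]. χ² = 54.286. df = 2, critical = 4.605. Reject H₀.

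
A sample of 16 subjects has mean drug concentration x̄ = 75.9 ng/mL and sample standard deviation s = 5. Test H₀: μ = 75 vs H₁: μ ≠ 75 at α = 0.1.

t = (x̄ - μ₀)/(s/√n) = (75.9 - 75)/(5/√16) = 0.72. df = 15, critical t = ±1.753. Fail to reject H₀.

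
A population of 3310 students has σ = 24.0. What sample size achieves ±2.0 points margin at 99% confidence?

Without FPC: n₀ = (2.576×24.0/2.0)² = 955.552. With FPC: n = n₀N/(n₀+N-1) = 741.7 → n = 742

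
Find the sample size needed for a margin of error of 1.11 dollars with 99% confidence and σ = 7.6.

n = (z*σ/E)² = (2.576×7.6/1.11)² = 311.1 → n = 312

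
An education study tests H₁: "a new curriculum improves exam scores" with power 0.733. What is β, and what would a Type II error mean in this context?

β = 1 - power = 1 - 0.733 = 0.267. A Type II error is failing to reject H₀ when H₀ is false (false negative) — here, failing to conclude that a new curriculum improves exam scores when in fact it is true. Consequence: keeping the old curriculum when the new one would have helped students.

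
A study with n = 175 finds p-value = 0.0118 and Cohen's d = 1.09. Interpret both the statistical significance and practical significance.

Statistically significant (p = 0.0118 < 0.05). Cohen's d = 1.09 indicates a large effect size. Both statistical and practical significance should be considered.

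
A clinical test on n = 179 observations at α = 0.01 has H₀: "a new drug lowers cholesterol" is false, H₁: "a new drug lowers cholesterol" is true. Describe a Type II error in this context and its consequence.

Type II error: failing to reject H₀ when it is false — concluding that a new drug lowers cholesterol is not supported when in fact it is. Consequence: shelving an effective drug — patients miss out on a treatment that would have helped.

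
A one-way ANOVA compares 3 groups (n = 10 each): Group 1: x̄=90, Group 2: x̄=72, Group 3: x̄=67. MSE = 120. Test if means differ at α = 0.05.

Grand mean = 76.33. SS_between = 2926.67, MS_between = 1463.33. F = 12.194, F_crit ≈ 3.354. Reject H₀.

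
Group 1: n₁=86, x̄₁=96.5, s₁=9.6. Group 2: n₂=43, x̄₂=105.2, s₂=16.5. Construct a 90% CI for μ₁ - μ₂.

Difference = -8.7. SE = √(9.6²/86 + 16.5²/43) = 2.721. CI = (-13.18, -4.22)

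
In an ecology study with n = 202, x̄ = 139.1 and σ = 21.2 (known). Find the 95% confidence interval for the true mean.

CI = x̄ ± z*(σ/√n) = 139.1 ± 1.96(21.2/√202) = 139.1 ± 2.92 = (136.18, 142.02)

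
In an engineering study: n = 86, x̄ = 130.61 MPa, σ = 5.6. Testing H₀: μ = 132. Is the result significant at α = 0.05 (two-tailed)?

z = (130.61 - 132)/(5.6/√86) = -2.302. Since |z| > 1.96, significant at α = 0.05.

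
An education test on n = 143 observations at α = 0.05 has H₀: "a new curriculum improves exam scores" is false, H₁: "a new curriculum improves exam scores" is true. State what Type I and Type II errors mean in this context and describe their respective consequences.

Type I (false positive): concluding that a new curriculum improves exam scores when it is not — adopting a curriculum that gives no real benefit — disruption for nothing. Type II (false negative): failing to conclude that a new curriculum improves exam scores when it is — keeping the old curriculum when the new one would have helped students. Which is costlier depends on domain priorities and is a judgement call rather than a statistical fact.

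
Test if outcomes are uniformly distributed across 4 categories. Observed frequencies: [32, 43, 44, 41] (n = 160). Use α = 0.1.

Expected = 40 each. χ² = Σ(O-E)²/E = 2.25. df = 3, critical value = 6.251. Fail to reject H₀.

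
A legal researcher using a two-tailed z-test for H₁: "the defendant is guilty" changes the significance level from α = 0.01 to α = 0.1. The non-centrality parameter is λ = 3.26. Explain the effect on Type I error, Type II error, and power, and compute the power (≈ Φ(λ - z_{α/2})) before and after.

Increasing α from 0.01 to 0.1:
• Type I error rate increases (α is the Type I rate by definition).
• Critical value moves from z_{α/2} = 2.576 to 1.645, so power = Φ(λ - z_{α/2}) goes from Φ(3.26 - 2.576) = 0.753 to Φ(3.26 - 1.645) = 0.947.
• Type II error rate β = 1 - power therefore decreases (0.247 → 0.053).
Appropriate when false negatives are costly — here, acquitting a guilty person.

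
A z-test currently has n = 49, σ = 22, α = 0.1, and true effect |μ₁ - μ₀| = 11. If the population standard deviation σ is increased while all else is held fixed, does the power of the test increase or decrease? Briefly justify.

Power decreases: a larger σ inflates the standard error σ/√n, pulling the sampling distribution under H₁ back toward the critical value.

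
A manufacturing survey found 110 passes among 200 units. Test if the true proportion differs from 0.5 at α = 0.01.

p̂ = 0.55, p₀ = 0.5. z = (p̂ - p₀)/√(p₀(1-p₀)/n) = 1.414. Critical: ±2.576. Fail to reject H₀.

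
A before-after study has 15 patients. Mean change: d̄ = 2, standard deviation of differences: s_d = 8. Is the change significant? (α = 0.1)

t = d̄/(s_d/√n) = 2/(8/√15) = 0.968. df = 14, critical t = ±1.761. Fail to reject H₀.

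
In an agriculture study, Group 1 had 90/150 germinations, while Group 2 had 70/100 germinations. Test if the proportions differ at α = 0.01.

p̂₁ = 0.6, p̂₂ = 0.7, pooled p̂ = 0.64. z = -1.614. Critical: ±2.576. Fail to reject H₀.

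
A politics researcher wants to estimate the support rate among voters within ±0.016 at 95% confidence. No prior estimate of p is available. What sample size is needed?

Conservative approach: use p = 0.5 (maximizes p(1-p) = 0.25). n = z²(0.25)/E² = 1.96²×0.25/0.016² = 3751.6 → n = 3752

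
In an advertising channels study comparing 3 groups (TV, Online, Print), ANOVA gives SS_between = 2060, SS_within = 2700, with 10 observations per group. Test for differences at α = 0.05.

df_between = 2, df_within = 27. F = MS_between/MS_within = 1030.0/100.0 = 10.3. F_crit ≈ 3.354. Reject H₀. At least one mean differs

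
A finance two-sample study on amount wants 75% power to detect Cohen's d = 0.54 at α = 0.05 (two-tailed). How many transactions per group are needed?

z_{α/2} = 1.96, z_β = Φ⁻¹(0.75) = 0.674. For medium effect (d = 0.54): n per group = 2(z_{α/2} + z_β)²/d² = 2(1.96 + 0.674)²/0.54² = 47.6 → 48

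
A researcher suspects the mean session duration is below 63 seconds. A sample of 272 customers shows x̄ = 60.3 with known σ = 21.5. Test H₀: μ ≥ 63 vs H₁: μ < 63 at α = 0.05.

z = -2.071. Critical value: -1.645. Reject H₀.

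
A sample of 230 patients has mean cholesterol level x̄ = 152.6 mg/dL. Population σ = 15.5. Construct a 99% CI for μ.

CI = x̄ ± z*(σ/√n) = 152.6 ± 2.576(15.5/√230) = 152.6 ± 2.63 = (149.97, 155.23)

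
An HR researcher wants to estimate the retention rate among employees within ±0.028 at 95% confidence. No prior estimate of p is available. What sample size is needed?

Conservative approach: use p = 0.5 (maximizes p(1-p) = 0.25). n = z²(0.25)/E² = 1.96²×0.25/0.028² = 1225.0 → n = 1225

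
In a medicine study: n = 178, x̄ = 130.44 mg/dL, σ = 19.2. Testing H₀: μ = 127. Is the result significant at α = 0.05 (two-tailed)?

z = (130.44 - 127)/(19.2/√178) = 2.39. Since |z| > 1.96, significant at α = 0.05.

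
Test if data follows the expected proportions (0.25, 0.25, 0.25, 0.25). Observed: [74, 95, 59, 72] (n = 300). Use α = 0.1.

Expected: [75.0, 75.0, 75.0, 75.0]. χ² = 8.88. df = 3, critical = 6.251. Reject H₀.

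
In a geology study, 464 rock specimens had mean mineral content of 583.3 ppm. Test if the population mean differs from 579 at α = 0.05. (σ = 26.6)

z = (x̄ - μ₀)/(σ/√n) = (583.3 - 579)/(26.6/√464) = 3.482. Critical value: ±1.96. Since |3.482| > 1.96, Reject H₀.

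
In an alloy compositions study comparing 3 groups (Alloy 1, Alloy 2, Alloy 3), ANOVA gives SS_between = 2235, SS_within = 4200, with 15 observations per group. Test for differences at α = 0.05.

df_between = 2, df_within = 42. F = MS_between/MS_within = 1117.5/100.0 = 11.175. F_crit ≈ 3.22. Reject H₀. At least one mean differs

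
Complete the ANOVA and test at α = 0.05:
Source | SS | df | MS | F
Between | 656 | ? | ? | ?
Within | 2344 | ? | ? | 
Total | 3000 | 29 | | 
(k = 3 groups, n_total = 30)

df_between = 2, df_within = 27. MS_between = 328.0, MS_within = 86.81. F = 3.778, F_crit ≈ 3.354. Reject H₀.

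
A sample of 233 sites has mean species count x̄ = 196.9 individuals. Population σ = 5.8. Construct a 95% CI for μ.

CI = x̄ ± z*(σ/√n) = 196.9 ± 1.96(5.8/√233) = 196.9 ± 0.74 = (196.16, 197.64)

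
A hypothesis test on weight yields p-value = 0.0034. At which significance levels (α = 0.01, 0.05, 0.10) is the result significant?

p = 0.0034. Significant at: α = 0.01, 0.05, 0.1.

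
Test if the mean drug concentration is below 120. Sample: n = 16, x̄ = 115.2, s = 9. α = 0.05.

t = (115.2 - 120)/(9/√16) = -2.133, df = 15. Critical t = -1.753. Reject H₀.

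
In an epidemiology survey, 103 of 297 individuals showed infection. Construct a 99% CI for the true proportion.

p̂ = 0.347. CI = p̂ ± z*√(p̂(1-p̂)/n) = (0.276, 0.418)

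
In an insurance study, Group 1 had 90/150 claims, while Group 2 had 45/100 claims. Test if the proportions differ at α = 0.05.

p̂₁ = 0.6, p̂₂ = 0.45, pooled p̂ = 0.54. z = 2.331. Critical: ±1.96. Reject H₀.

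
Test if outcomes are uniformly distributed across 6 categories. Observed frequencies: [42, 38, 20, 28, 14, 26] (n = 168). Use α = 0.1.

Expected = 28 each. χ² = Σ(O-E)²/E = 20.0. df = 5, critical value = 9.236. Reject H₀.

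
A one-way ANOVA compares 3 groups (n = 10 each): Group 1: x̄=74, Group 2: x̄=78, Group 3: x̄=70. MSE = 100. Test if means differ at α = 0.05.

Grand mean = 74.0. SS_between = 320.0, MS_between = 160.0. F = 1.6, F_crit ≈ 3.354. Fail to reject H₀.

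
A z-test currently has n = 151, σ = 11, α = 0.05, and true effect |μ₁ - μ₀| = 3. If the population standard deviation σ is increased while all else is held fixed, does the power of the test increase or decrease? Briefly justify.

Power decreases: a larger σ inflates the standard error σ/√n, pulling the sampling distribution under H₁ back toward the critical value.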